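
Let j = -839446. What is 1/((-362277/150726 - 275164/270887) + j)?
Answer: -13609904654/11424826559014605 ≈ -1.1913e-6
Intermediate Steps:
1/((-362277/150726 - 275164/270887) + j) = 1/((-362277/150726 - 275164/270887) - 839446) = 1/((-362277*1/150726 - 275164*1/270887) - 839446) = 1/((-120759/50242 - 275164/270887) - 839446) = 1/(-46536832921/13609904654 - 839446) = 1/(-11424826559014605/13609904654) = -13609904654/11424826559014605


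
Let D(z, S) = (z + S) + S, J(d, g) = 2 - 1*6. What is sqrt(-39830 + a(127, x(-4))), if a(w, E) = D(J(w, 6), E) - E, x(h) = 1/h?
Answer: I*sqrt(159337)/2 ≈ 199.59*I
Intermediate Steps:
J(d, g) = -4 (J(d, g) = 2 - 6 = -4)
D(z, S) = z + 2*S (D(z, S) = (S + z) + S = z + 2*S)
a(w, E) = -4 + E (a(w, E) = (-4 + 2*E) - E = -4 + E)
sqrt(-39830 + a(127, x(-4))) = sqrt(-39830 + (-4 + 1/(-4))) = sqrt(-39830 + (-4 - 1/4)) = sqrt(-39830 - 17/4) = sqrt(-159337/4) = I*sqrt(159337)/2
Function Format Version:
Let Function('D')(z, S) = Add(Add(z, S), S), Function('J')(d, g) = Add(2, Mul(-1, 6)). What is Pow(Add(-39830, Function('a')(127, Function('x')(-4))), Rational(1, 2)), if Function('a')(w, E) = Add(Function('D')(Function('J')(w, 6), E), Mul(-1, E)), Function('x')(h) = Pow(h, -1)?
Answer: Mul(Rational(1, 2), I, Pow(159337, Rational(1, 2))) ≈ Mul(199.59, I)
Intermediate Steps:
Function('J')(d, g) = -4 (Function('J')(d, g) = Add(2, -6) = -4)
Function('D')(z, S) = Add(z, Mul(2, S)) (Function('D')(z, S) = Add(Add(S, z), S) = Add(z, Mul(2, S)))
Function('a')(w, E) = Add(-4, E) (Function('a')(w, E) = Add(Add(-4, Mul(2, E)), Mul(-1, E)) = Add(-4, E))
Pow(Add(-39830, Function('a')(127, Function('x')(-4))), Rational(1, 2)) = Pow(Add(-39830, Add(-4, Pow(-4, -1))), Rational(1, 2)) = Pow(Add(-39830, Add(-4, Rational(-1, 4))), Rational(1, 2)) = Pow(Add(-39830, Rational(-17, 4)), Rational(1, 2)) = Pow(Rational(-159337, 4), Rational(1, 2)) = Mul(Rational(1, 2), I, Pow(159337, Rational(1, 2)))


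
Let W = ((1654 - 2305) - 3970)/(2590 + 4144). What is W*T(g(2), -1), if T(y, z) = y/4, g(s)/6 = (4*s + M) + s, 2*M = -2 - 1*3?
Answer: -207945/26936 ≈ -7.7200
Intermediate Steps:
M = -5/2 (M = (-2 - 1*3)/2 = (-2 - 3)/2 = (½)*(-5) = -5/2 ≈ -2.5000)
g(s) = -15 + 30*s (g(s) = 6*((4*s - 5/2) + s) = 6*((-5/2 + 4*s) + s) = 6*(-5/2 + 5*s) = -15 + 30*s)
T(y, z) = y/4 (T(y, z) = y*(¼) = y/4)
W = -4621/6734 (W = (-651 - 3970)/6734 = -4621*1/6734 = -4621/6734 ≈ -0.68622)
W*T(g(2), -1) = -4621*(-15 + 30*2)/26936 = -4621*(-15 + 60)/26936 = -4621*45/26936 = -4621/6734*45/4 = -207945/26936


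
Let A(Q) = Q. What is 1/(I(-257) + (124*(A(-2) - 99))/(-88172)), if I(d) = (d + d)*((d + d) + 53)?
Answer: 22043/5223180153 ≈ 4.2202e-6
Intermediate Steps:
I(d) = 2*d*(53 + 2*d) (I(d) = (2*d)*(2*d + 53) = (2*d)*(53 + 2*d) = 2*d*(53 + 2*d))
1/(I(-257) + (124*(A(-2) - 99))/(-88172)) = 1/(2*(-257)*(53 + 2*(-257)) + (124*(-2 - 99))/(-88172)) = 1/(2*(-257)*(53 - 514) + (124*(-101))*(-1/88172)) = 1/(2*(-257)*(-461) - 12524*(-1/88172)) = 1/(236954 + 3131/22043) = 1/(5223180153/22043) = 22043/5223180153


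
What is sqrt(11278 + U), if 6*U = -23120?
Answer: sqrt(66822)/3 ≈ 86.167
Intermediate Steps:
U = -11560/3 (U = (1/6)*(-23120) = -11560/3 ≈ -3853.3)
sqrt(11278 + U) = sqrt(11278 - 11560/3) = sqrt(22274/3) = sqrt(66822)/3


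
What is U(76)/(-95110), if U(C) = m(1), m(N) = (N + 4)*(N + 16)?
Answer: -17/19022 ≈ -0.00089370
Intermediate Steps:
m(N) = (4 + N)*(16 + N)
U(C) = 85 (U(C) = 64 + 1² + 20*1 = 64 + 1 + 20 = 85)
U(76)/(-95110) = 85/(-95110) = 85*(-1/95110) = -17/19022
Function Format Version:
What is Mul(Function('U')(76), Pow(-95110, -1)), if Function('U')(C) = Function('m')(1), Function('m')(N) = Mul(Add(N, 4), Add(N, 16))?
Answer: Rational(-17, 19022) ≈ -0.00089370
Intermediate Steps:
Function('m')(N) = Mul(Add(4, N), Add(16, N))
Function('U')(C) = 85 (Function('U')(C) = Add(64, Pow(1, 2), Mul(20, 1)) = Add(64, 1, 20) = 85)
Mul(Function('U')(76), Pow(-95110, -1)) = Mul(85, Pow(-95110, -1)) = Mul(85, Rational(-1, 95110)) = Rational(-17, 19022)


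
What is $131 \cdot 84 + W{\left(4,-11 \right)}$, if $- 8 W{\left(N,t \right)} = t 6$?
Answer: $\frac{44049}{4} \approx 11012.0$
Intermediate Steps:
$W{\left(N,t \right)} = - \frac{3 t}{4}$ ($W{\left(N,t \right)} = - \frac{t 6}{8} = - \frac{6 t}{8} = - \frac{3 t}{4}$)
$131 \cdot 84 + W{\left(4,-11 \right)} = 131 \cdot 84 - - \frac{33}{4} = 11004 + \frac{33}{4} = \frac{44049}{4}$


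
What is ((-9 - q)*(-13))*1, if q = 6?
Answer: 195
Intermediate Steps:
((-9 - q)*(-13))*1 = ((-9 - 1*6)*(-13))*1 = ((-9 - 6)*(-13))*1 = -15*(-13)*1 = 195*1 = 195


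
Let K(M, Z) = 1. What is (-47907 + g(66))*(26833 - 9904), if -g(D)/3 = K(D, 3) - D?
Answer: -807716448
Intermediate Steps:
g(D) = -3 + 3*D (g(D) = -3*(1 - D) = -3 + 3*D)
(-47907 + g(66))*(26833 - 9904) = (-47907 + (-3 + 3*66))*(26833 - 9904) = (-47907 + (-3 + 198))*16929 = (-47907 + 195)*16929 = -47712*16929 = -807716448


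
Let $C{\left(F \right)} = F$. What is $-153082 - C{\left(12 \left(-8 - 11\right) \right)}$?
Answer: $-152854$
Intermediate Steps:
$-153082 - C{\left(12 \left(-8 - 11\right) \right)} = -153082 - 12 \left(-8 - 11\right) = -153082 - 12 \left(-19\right) = -153082 - -228 = -153082 + 228 = -152854$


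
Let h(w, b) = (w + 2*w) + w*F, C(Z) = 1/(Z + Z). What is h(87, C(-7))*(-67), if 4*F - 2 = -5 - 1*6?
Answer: -17487/4 ≈ -4371.8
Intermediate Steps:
F = -9/4 (F = 1/2 + (-5 - 1*6)/4 = 1/2 + (-5 - 6)/4 = 1/2 + (1/4)*(-11) = 1/2 - 11/4 = -9/4 ≈ -2.2500)
C(Z) = 1/(2*Z)
h(w, b) = 3*w/4 (h(w, b) = (w + 2*w) + w*(-9/4) = 3*w - 9*w/4 = 3*w/4)
h(87, C(-7))*(-67) = ((3/4)*87)*(-67) = (261/4)*(-67) = -17487/4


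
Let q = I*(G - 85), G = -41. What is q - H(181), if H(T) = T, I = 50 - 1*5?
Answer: -5851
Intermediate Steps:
I = 45 (I = 50 - 5 = 45)
q = -5670 (q = 45*(-41 - 85) = 45*(-126) = -5670)
q - H(181) = -5670 - 1*181 = -5670 - 181 = -5851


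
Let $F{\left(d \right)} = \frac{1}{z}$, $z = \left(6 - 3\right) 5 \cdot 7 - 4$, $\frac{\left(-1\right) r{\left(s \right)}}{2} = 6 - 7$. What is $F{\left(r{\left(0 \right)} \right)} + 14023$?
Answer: $\frac{1416324}{101} \approx 14023.0$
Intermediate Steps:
$r{\left(s \right)} = 2$ ($r{\left(s \right)} = - 2 \left(6 - 7\right) = \left(-2\right) \left(-1\right) = 2$)
$z = 101$ ($z = 3 \cdot 5 \cdot 7 - 4 = 15 \cdot 7 - 4 = 105 - 4 = 101$)
$F{\left(d \right)} = \frac{1}{101}$
$F{\left(r{\left(0 \right)} \right)} + 14023 = \frac{1}{101} + 14023 = \frac{1416324}{101}$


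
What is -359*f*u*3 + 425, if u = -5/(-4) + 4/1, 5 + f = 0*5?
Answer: 114785/4 ≈ 28696.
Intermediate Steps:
f = -5 (f = -5 + 0*5 = -5 + 0 = -5)
u = 21/4 (u = -5*(-¼) + 4*1 = 5/4 + 4 = 21/4 ≈ 5.2500)
-359*f*u*3 + 425 = -359*(-5*21/4)*3 + 425 = -(-37695)*3/4 + 425 = -359*(-315/4) + 425 = 113085/4 + 425 = 114785/4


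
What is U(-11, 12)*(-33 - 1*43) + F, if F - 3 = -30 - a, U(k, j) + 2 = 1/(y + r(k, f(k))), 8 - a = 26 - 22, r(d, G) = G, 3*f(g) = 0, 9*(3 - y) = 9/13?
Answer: 95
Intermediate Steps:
y = 38/13 (y = 3 - 1/13 = 38/13 ≈ 2.9231)
f(g) = 0 (f(g) = (⅓)*0 = 0)
a = 4 (a = 8 - (26 - 22) = 8 - 1*4 = 8 - 4 = 4)
U(k, j) = -63/38 (U(k, j) = -2 + 1/(38/13 + 0) = -2 + 1/(38/13) = -2 + 13/38 = -63/38)
F = -31 (F = 3 + (-30 - 1*4) = 3 + (-30 - 4) = 3 - 34 = -31)
U(-11, 12)*(-33 - 1*43) + F = -63*(-33 - 1*43)/38 - 31 = -63*(-33 - 43)/38 - 31 = -63/38*(-76) - 31 = 126 - 31 = 95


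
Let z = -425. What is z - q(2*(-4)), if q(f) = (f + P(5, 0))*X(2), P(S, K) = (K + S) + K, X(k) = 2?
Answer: -419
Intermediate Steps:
P(S, K) = S + 2*K
q(f) = 10 + 2*f (q(f) = (f + (5 + 2*0))*2 = (f + (5 + 0))*2 = (f + 5)*2 = (5 + f)*2 = 10 + 2*f)
z - q(2*(-4)) = -425 - (10 + 2*(2*(-4))) = -425 - (10 + 2*(-8)) = -425 - (10 - 16) = -425 - 1*(-6) = -425 + 6 = -419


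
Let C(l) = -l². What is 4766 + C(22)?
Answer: 4282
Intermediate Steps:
4766 + C(22) = 4766 - 1*22² = 4766 - 1*484 = 4766 - 484 = 4282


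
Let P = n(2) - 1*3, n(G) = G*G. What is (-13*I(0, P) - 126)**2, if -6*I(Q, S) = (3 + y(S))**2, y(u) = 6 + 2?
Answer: 667489/36 ≈ 18541.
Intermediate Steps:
y(u) = 8
n(G) = G**2
P = 1 (P = 2**2 - 1*3 = 4 - 3 = 1)
I(Q, S) = -121/6 (I(Q, S) = -(3 + 8)**2/6 = -1/6*11**2 = -1/6*121 = -121/6)
(-13*I(0, P) - 126)**2 = (-13*(-121/6) - 126)**2 = (1573/6 - 126)**2 = (817/6)**2 = 667489/36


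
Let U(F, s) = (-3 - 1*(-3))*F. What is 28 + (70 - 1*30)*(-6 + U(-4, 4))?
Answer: -212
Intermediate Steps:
U(F, s) = 0 (U(F, s) = (-3 + 3)*F = 0*F = 0)
28 + (70 - 1*30)*(-6 + U(-4, 4)) = 28 + (70 - 1*30)*(-6 + 0) = 28 + (70 - 30)*(-6) = 28 + 40*(-6) = 28 - 240 = -212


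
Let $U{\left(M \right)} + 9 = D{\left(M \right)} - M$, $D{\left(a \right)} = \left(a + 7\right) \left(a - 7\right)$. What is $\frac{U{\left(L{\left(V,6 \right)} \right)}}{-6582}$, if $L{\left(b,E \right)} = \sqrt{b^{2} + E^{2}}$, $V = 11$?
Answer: $- \frac{33}{2194} + \frac{\sqrt{157}}{6582} \approx -0.013137$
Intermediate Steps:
$D{\left(a \right)} = \left(-7 + a\right) \left(7 + a\right)$ ($D{\left(a \right)} = \left(7 + a\right) \left(-7 + a\right) = \left(-7 + a\right) \left(7 + a\right)$)
$L{\left(b,E \right)} = \sqrt{E^{2} + b^{2}}$
$U{\left(M \right)} = -58 + M^{2} - M$ ($U{\left(M \right)} = -9 - \left(49 + M - M^{2}\right) = -58 + M^{2} - M$)
$\frac{U{\left(L{\left(V,6 \right)} \right)}}{-6582} = \frac{-58 + \left(\sqrt{6^{2} + 11^{2}}\right)^{2} - \sqrt{6^{2} + 11^{2}}}{-6582} = \left(-58 + \left(\sqrt{36 + 121}\right)^{2} - \sqrt{36 + 121}\right) \left(- \frac{1}{6582}\right) = \left(-58 + \left(\sqrt{157}\right)^{2} - \sqrt{157}\right) \left(- \frac{1}{6582}\right) = \left(-58 + 157 - \sqrt{157}\right) \left(- \frac{1}{6582}\right) = \left(99 - \sqrt{157}\right) \left(- \frac{1}{6582}\right) = - \frac{33}{2194} + \frac{\sqrt{157}}{6582}$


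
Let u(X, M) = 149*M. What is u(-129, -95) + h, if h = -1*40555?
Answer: -54710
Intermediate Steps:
h = -40555
u(-129, -95) + h = 149*(-95) - 40555 = -14155 - 40555 = -54710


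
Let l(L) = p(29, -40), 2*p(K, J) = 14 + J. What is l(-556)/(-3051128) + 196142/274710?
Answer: 299228959703/419087686440 ≈ 0.71400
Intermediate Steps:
p(K, J) = 7 + J/2 (p(K, J) = (14 + J)/2 = 7 + J/2)
l(L) = -13 (l(L) = 7 + (½)*(-40) = 7 - 20 = -13)
l(-556)/(-3051128) + 196142/274710 = -13/(-3051128) + 196142/274710 = -13*(-1/3051128) + 196142*(1/274710) = 13/3051128 + 98071/137355 = 299228959703/419087686440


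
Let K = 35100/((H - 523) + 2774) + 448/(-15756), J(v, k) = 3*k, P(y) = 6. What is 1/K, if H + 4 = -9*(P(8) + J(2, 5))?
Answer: 1351077/23004734 ≈ 0.058730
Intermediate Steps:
H = -193 (H = -4 - 9*(6 + 3*5) = -4 - 9*(6 + 15) = -4 - 9*21 = -4 - 189 = -193)
K = 23004734/1351077 (K = 35100/((-193 - 523) + 2774) + 448/(-15756) = 35100/(-716 + 2774) + 448*(-1/15756) = 35100/2058 - 112/3939 = 35100*(1/2058) - 112/3939 = 5850/343 - 112/3939 = 23004734/1351077 ≈ 17.027)
1/K = 1/(23004734/1351077) = 1351077/23004734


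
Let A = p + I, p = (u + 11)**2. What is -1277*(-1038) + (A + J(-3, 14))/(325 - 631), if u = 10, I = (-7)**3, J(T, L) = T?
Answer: 405610861/306 ≈ 1.3255e+6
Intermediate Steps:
I = -343
p = 441 (p = (10 + 11)**2 = 21**2 = 441)
A = 98 (A = 441 - 343 = 98)
-1277*(-1038) + (A + J(-3, 14))/(325 - 631) = -1277*(-1038) + (98 - 3)/(325 - 631) = 1325526 + 95/(-306) = 1325526 + 95*(-1/306) = 1325526 - 95/306 = 405610861/306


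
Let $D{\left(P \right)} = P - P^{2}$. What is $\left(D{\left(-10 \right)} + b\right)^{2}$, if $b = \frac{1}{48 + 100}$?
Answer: $\frac{265005841}{21904} \approx 12099.0$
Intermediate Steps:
$b = \frac{1}{148} \approx 0.0067568$
$\left(D{\left(-10 \right)} + b\right)^{2} = \left(- 10 \left(1 - -10\right) + \frac{1}{148}\right)^{2} = \left(- 10 \left(1 + 10\right) + \frac{1}{148}\right)^{2} = \left(\left(-10\right) 11 + \frac{1}{148}\right)^{2} = \left(-110 + \frac{1}{148}\right)^{2} = \left(- \frac{16279}{148}\right)^{2} = \frac{265005841}{21904}$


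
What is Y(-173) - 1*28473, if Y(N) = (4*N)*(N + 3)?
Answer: 89167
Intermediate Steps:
Y(N) = 4*N*(3 + N) (Y(N) = (4*N)*(3 + N) = 4*N*(3 + N))
Y(-173) - 1*28473 = 4*(-173)*(3 - 173) - 1*28473 = 4*(-173)*(-170) - 28473 = 117640 - 28473 = 89167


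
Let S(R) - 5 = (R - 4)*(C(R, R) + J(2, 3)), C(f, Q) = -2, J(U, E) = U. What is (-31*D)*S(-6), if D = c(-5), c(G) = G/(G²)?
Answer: 31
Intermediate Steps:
c(G) = 1/G (c(G) = G/G² = 1/G)
D = -⅕ (D = 1/(-5) = -⅕ ≈ -0.20000)
S(R) = 5 (S(R) = 5 + (R - 4)*(-2 + 2) = 5 + (-4 + R)*0 = 5 + 0 = 5)
(-31*D)*S(-6) = -31*(-⅕)*5 = (31/5)*5 = 31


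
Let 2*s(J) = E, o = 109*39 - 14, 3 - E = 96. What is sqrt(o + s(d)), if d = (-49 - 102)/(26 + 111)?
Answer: 17*sqrt(58)/2 ≈ 64.734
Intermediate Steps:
E = -93 (E = 3 - 1*96 = 3 - 96 = -93)
d = -151/137 ≈ -1.1022
o = 4237 (o = 4251 - 14 = 4237)
s(J) = -93/2 (s(J) = (1/2)*(-93) = -93/2)
sqrt(o + s(d)) = sqrt(4237 - 93/2) = sqrt(8381/2) = 17*sqrt(58)/2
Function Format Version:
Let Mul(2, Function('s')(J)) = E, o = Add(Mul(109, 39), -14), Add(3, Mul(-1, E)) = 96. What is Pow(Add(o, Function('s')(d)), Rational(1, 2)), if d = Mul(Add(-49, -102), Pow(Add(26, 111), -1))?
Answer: Mul(Rational(17, 2), Pow(58, Rational(1, 2))) ≈ 64.734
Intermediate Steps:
E = -93 (E = Add(3, Mul(-1, 96)) = Add(3, -96) = -93)
d = Rational(-151, 137) (d = Mul(-151, Pow(137, -1)) = Mul(-151, Rational(1, 137)) = Rational(-151, 137) ≈ -1.1022)
o = 4237 (o = Add(4251, -14) = 4237)
Function('s')(J) = Rational(-93, 2) (Function('s')(J) = Mul(Rational(1, 2), -93) = Rational(-93, 2))
Pow(Add(o, Function('s')(d)), Rational(1, 2)) = Pow(Add(4237, Rational(-93, 2)), Rational(1, 2)) = Pow(Rational(8381, 2), Rational(1, 2)) = Mul(Rational(17, 2), Pow(58, Rational(1, 2)))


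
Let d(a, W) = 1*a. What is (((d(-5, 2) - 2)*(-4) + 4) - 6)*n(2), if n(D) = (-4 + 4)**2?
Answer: 0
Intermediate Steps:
d(a, W) = a
n(D) = 0 (n(D) = 0**2 = 0)
(((d(-5, 2) - 2)*(-4) + 4) - 6)*n(2) = (((-5 - 2)*(-4) + 4) - 6)*0 = ((-7*(-4) + 4) - 6)*0 = ((28 + 4) - 6)*0 = (32 - 6)*0 = 26*0 = 0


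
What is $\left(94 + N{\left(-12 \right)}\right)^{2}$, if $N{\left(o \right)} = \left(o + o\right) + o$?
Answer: $3364$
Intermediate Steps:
$N{\left(o \right)} = 3 o$ ($N{\left(o \right)} = 2 o + o = 3 o$)
$\left(94 + N{\left(-12 \right)}\right)^{2} = \left(94 + 3 \left(-12\right)\right)^{2} = \left(94 - 36\right)^{2} = 58^{2} = 3364$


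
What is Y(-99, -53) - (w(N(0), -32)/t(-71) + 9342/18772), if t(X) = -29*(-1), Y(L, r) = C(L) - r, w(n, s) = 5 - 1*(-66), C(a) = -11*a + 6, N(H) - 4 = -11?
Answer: 311676847/272194 ≈ 1145.1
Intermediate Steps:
N(H) = -7 (N(H) = 4 - 11 = -7)
C(a) = 6 - 11*a
w(n, s) = 71 (w(n, s) = 5 + 66 = 71)
Y(L, r) = 6 - r - 11*L (Y(L, r) = (6 - 11*L) - r = 6 - r - 11*L)
t(X) = 29
Y(-99, -53) - (w(N(0), -32)/t(-71) + 9342/18772) = (6 - 1*(-53) - 11*(-99)) - (71/29 + 9342/18772) = (6 + 53 + 1089) - (71*(1/29) + 9342*(1/18772)) = 1148 - (71/29 + 4671/9386) = 1148 - 1*801865/272194 = 1148 - 801865/272194 = 311676847/272194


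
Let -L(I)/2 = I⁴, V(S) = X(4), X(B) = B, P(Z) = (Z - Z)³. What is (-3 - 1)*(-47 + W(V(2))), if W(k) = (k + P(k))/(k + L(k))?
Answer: 23880/127 ≈ 188.03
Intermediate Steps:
P(Z) = 0 (P(Z) = 0³ = 0)
V(S) = 4
L(I) = -2*I⁴
W(k) = k/(k - 2*k⁴) (W(k) = (k + 0)/(k - 2*k⁴) = k/(k - 2*k⁴))
(-3 - 1)*(-47 + W(V(2))) = (-3 - 1)*(-47 - 1/(-1 + 2*4³)) = -4*(-47 - 1/(-1 + 2*64)) = -4*(-47 - 1/(-1 + 128)) = -4*(-47 - 1/127) = -4*(-5970/127) = 23880/127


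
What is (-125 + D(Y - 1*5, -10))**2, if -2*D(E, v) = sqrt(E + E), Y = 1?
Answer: (125 + I*sqrt(2))**2 ≈ 15623.0 + 353.55*I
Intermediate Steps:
D(E, v) = -sqrt(2)*sqrt(E)/2 (D(E, v) = -sqrt(E + E)/2 = -sqrt(2)*sqrt(E)/2)
(-125 + D(Y - 1*5, -10))**2 = (-125 - sqrt(2)*sqrt(1 - 1*5)/2)**2 = (-125 - sqrt(2)*sqrt(1 - 5)/2)**2 = (-125 - sqrt(2)*sqrt(-4)/2)**2 = (-125 - sqrt(2)*2*I/2)**2 = (-125 - I*sqrt(2))**2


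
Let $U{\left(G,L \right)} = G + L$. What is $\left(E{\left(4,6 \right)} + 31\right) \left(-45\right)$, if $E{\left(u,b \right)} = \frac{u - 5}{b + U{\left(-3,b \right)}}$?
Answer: $-1390$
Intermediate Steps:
$E{\left(u,b \right)} = \frac{-5 + u}{-3 + 2 b}$ ($E{\left(u,b \right)} = \frac{u - 5}{b + \left(-3 + b\right)} = \frac{-5 + u}{-3 + 2 b}$)
$\left(E{\left(4,6 \right)} + 31\right) \left(-45\right) = \left(\frac{-5 + 4}{-3 + 2 \cdot 6} + 31\right) \left(-45\right) = \left(\frac{1}{-3 + 12} \left(-1\right) + 31\right) \left(-45\right) = \left(\frac{1}{9} \left(-1\right) + 31\right) \left(-45\right) = \left(- \frac{1}{9} + 31\right) \left(-45\right) = \frac{278}{9} \left(-45\right) = -1390$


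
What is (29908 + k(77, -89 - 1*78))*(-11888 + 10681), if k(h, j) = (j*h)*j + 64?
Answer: -2628151975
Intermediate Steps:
k(h, j) = 64 + h*j² (k(h, j) = (h*j)*j + 64 = h*j² + 64 = 64 + h*j²)
(29908 + k(77, -89 - 1*78))*(-11888 + 10681) = (29908 + (64 + 77*(-89 - 1*78)²))*(-11888 + 10681) = (29908 + (64 + 77*(-89 - 78)²))*(-1207) = (29908 + (64 + 77*(-167)²))*(-1207) = (29908 + (64 + 77*27889))*(-1207) = (29908 + (64 + 2147453))*(-1207) = (29908 + 2147517)*(-1207) = 2177425*(-1207) = -2628151975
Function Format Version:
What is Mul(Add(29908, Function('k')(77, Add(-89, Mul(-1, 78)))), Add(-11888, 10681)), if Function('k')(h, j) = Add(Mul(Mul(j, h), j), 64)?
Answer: -2628151975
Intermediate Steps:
Function('k')(h, j) = Add(64, Mul(h, Pow(j, 2))) (Function('k')(h, j) = Add(Mul(Mul(h, j), j), 64) = Add(Mul(h, Pow(j, 2)), 64) = Add(64, Mul(h, Pow(j, 2))))
Mul(Add(29908, Function('k')(77, Add(-89, Mul(-1, 78)))), Add(-11888, 10681)) = Mul(Add(29908, Add(64, Mul(77, Pow(Add(-89, Mul(-1, 78)), 2)))), Add(-11888, 10681)) = Mul(Add(29908, Add(64, Mul(77, Pow(Add(-89, -78), 2)))), -1207) = Mul(Add(29908, Add(64, Mul(77, Pow(-167, 2)))), -1207) = Mul(Add(29908, Add(64, Mul(77, 27889))), -1207) = Mul(Add(29908, Add(64, 2147453)), -1207) = Mul(Add(29908, 2147517), -1207) = Mul(2177425, -1207) = -2628151975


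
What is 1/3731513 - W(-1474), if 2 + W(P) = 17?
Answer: -55972694/3731513 ≈ -15.000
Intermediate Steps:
W(P) = 15 (W(P) = -2 + 17 = 15)
1/3731513 - W(-1474) = 1/3731513 - 1*15 = 1/3731513 - 15 = -55972694/3731513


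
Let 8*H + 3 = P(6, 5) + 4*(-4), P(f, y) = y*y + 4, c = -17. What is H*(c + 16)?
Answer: -5/4 ≈ -1.2500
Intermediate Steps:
P(f, y) = 4 + y**2 (P(f, y) = y**2 + 4 = 4 + y**2)
H = 5/4 (H = -3/8 + ((4 + 5**2) + 4*(-4))/8 = -3/8 + ((4 + 25) - 16)/8 = -3/8 + (29 - 16)/8 = -3/8 + (1/8)*13 = -3/8 + 13/8 = 5/4 ≈ 1.2500)
H*(c + 16) = 5*(-17 + 16)/4 = (5/4)*(-1) = -5/4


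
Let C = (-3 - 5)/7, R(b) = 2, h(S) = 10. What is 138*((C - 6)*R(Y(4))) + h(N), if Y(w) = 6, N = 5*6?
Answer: -13730/7 ≈ -1961.4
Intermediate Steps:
N = 30
C = -8/7 (C = -8*⅐ = -8/7 ≈ -1.1429)
138*((C - 6)*R(Y(4))) + h(N) = 138*((-8/7 - 6)*2) + 10 = 138*(-50/7*2) + 10 = 138*(-100/7) + 10 = -13800/7 + 10 = -13730/7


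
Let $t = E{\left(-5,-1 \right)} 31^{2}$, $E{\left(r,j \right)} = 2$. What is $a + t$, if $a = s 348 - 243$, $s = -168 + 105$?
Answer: $-20245$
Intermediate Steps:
$s = -63$
$t = 1922$ ($t = 2 \cdot 31^{2} = 2 \cdot 961 = 1922$)
$a = -22167$ ($a = \left(-63\right) 348 - 243 = -21924 - 243 = -22167$)
$a + t = -22167 + 1922 = -20245$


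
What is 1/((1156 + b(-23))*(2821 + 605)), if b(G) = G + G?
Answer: 1/3802860 ≈ 2.6296e-7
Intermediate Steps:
b(G) = 2*G
1/((1156 + b(-23))*(2821 + 605)) = 1/((1156 + 2*(-23))*(2821 + 605)) = 1/((1156 - 46)*3426) = 1/(1110*3426) = 1/3802860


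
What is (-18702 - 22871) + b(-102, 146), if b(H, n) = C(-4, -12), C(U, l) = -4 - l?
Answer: -41565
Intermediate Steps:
b(H, n) = 8 (b(H, n) = -4 - 1*(-12) = -4 + 12 = 8)
(-18702 - 22871) + b(-102, 146) = (-18702 - 22871) + 8 = -41573 + 8 = -41565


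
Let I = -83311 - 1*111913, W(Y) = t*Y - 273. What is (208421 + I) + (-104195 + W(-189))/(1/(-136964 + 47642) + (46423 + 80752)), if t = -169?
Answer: 149905177774059/11359525349 ≈ 13196.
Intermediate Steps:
W(Y) = -273 - 169*Y (W(Y) = -169*Y - 273 = -273 - 169*Y)
I = -195224 (I = -83311 - 111913 = -195224)
(208421 + I) + (-104195 + W(-189))/(1/(-136964 + 47642) + (46423 + 80752)) = (208421 - 195224) + (-104195 + (-273 - 169*(-189)))/(1/(-136964 + 47642) + (46423 + 80752)) = 13197 + (-104195 + (-273 + 31941))/(1/(-89322) + 127175) = 13197 + (-104195 + 31668)/(-1/89322 + 127175) = 13197 - 72527/11359525349/89322 = 13197 - 72527*89322/11359525349 = 13197 - 6478256694/11359525349 = 149905177774059/11359525349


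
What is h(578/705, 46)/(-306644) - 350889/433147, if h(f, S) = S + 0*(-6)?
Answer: -376286473/464412338 ≈ -0.81024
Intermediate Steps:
h(f, S) = S (h(f, S) = S + 0 = S)
h(578/705, 46)/(-306644) - 350889/433147 = 46/(-306644) - 350889/433147 = 46*(-1/306644) - 350889*1/433147 = -23/153322 - 31899/39377 = -376286473/464412338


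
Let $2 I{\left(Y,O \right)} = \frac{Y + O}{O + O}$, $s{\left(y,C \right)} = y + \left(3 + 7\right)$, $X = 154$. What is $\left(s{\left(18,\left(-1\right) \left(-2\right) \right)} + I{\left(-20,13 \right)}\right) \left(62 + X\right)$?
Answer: $\frac{78246}{13} \approx 6018.9$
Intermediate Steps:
$s{\left(y,C \right)} = 10 + y$ ($s{\left(y,C \right)} = y + 10 = 10 + y$)
$I{\left(Y,O \right)} = \frac{O + Y}{4 O}$ ($I{\left(Y,O \right)} = \frac{\left(Y + O\right) \frac{1}{O + O}}{2} = \frac{\left(O + Y\right) \frac{1}{2 O}}{2} = \frac{\frac{1}{2} \frac{1}{O} \left(O + Y\right)}{2} = \frac{O + Y}{4 O}$)
$\left(s{\left(18,\left(-1\right) \left(-2\right) \right)} + I{\left(-20,13 \right)}\right) \left(62 + X\right) = \left(\left(10 + 18\right) + \frac{13 - 20}{4 \cdot 13}\right) \left(62 + 154\right) = \left(28 + \frac{1}{4} \cdot \frac{1}{13} \left(-7\right)\right) 216 = \left(28 - \frac{7}{52}\right) 216 = \frac{1449}{52} \cdot 216 = \frac{78246}{13}$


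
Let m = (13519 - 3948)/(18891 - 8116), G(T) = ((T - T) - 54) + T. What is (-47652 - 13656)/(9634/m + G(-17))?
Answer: -195592956/34375603 ≈ -5.6899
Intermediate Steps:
G(T) = -54 + T (G(T) = (0 - 54) + T = -54 + T)
m = 9571/10775 ≈ 0.88826
(-47652 - 13656)/(9634/m + G(-17)) = (-47652 - 13656)/(9634/(9571/10775) + (-54 - 17)) = -61308/(9634*(10775/9571) - 71) = -61308/(103806350/9571 - 71) = -61308/103126809/9571 = -61308*9571/103126809 = -195592956/34375603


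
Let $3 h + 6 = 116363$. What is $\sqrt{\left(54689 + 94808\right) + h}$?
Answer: $\frac{4 \sqrt{105909}}{3} \approx 433.92$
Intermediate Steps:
$h = \frac{116357}{3}$ ($h = -2 + \frac{1}{3} \cdot 116363 = -2 + \frac{116363}{3} = \frac{116357}{3} \approx 38786.0$)
$\sqrt{\left(54689 + 94808\right) + h} = \sqrt{\left(54689 + 94808\right) + \frac{116357}{3}} = \sqrt{149497 + \frac{116357}{3}} = \sqrt{\frac{564848}{3}} = \frac{4 \sqrt{105909}}{3}$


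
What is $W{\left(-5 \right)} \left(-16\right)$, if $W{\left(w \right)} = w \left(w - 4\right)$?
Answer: $-720$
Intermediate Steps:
$W{\left(w \right)} = w \left(-4 + w\right)$
$W{\left(-5 \right)} \left(-16\right) = - 5 \left(-4 - 5\right) \left(-16\right) = \left(-5\right) \left(-9\right) \left(-16\right) = 45 \left(-16\right) = -720$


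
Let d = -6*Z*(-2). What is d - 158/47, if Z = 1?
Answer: 406/47 ≈ 8.6383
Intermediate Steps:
d = 12 (d = -6*1*(-2) = -6*(-2) = 12)
d - 158/47 = 12 - 158/47 = 406/47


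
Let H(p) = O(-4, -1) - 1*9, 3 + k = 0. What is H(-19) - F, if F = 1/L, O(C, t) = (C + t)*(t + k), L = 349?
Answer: 3838/349 ≈ 10.997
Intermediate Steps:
k = -3 (k = -3 + 0 = -3)
O(C, t) = (-3 + t)*(C + t) (O(C, t) = (C + t)*(t - 3) = (C + t)*(-3 + t) = (-3 + t)*(C + t))
H(p) = 11 (H(p) = ((-1)**2 - 3*(-4) - 3*(-1) - 4*(-1)) - 1*9 = (1 + 12 + 3 + 4) - 9 = 20 - 9 = 11)
F = 1/349 ≈ 0.0028653
H(-19) - F = 11 - 1*1/349 = 11 - 1/349 = 3838/349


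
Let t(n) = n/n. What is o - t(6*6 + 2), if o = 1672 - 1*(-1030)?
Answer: 2701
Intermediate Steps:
t(n) = 1
o = 2702 (o = 1672 + 1030 = 2702)
o - t(6*6 + 2) = 2702 - 1*1 = 2702 - 1 = 2701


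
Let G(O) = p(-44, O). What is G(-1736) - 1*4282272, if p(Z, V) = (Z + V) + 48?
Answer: -4284004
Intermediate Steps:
p(Z, V) = 48 + V + Z (p(Z, V) = (V + Z) + 48 = 48 + V + Z)
G(O) = 4 + O (G(O) = 48 + O - 44 = 4 + O)
G(-1736) - 1*4282272 = (4 - 1736) - 1*4282272 = -1732 - 4282272 = -4284004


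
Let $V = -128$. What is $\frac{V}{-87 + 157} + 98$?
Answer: $\frac{3366}{35} \approx 96.171$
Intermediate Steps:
$\frac{V}{-87 + 157} + 98 = \frac{1}{-87 + 157} \left(-128\right) + 98 = \frac{1}{70} \left(-128\right) + 98 = - \frac{64}{35} + 98 = \frac{3366}{35}$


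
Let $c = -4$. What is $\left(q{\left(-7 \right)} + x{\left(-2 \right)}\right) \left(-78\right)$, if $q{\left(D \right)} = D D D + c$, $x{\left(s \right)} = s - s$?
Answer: $27066$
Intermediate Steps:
$x{\left(s \right)} = 0$
$q{\left(D \right)} = -4 + D^{3}$ ($q{\left(D \right)} = D D D - 4 = D^{2} D - 4 = D^{3} - 4 = -4 + D^{3}$)
$\left(q{\left(-7 \right)} + x{\left(-2 \right)}\right) \left(-78\right) = \left(\left(-4 + \left(-7\right)^{3}\right) + 0\right) \left(-78\right) = \left(\left(-4 - 343\right) + 0\right) \left(-78\right) = \left(-347 + 0\right) \left(-78\right) = \left(-347\right) \left(-78\right) = 27066$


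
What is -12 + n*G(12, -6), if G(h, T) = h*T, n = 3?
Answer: -228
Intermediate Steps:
G(h, T) = T*h
-12 + n*G(12, -6) = -12 + 3*(-6*12) = -12 + 3*(-72) = -12 - 216 = -228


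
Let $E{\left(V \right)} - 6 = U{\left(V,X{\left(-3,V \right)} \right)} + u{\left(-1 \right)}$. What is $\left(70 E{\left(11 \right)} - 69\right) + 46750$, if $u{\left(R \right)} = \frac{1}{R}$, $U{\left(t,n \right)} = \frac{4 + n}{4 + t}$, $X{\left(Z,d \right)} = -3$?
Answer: $\frac{141107}{3} \approx 47036.0$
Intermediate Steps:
$U{\left(t,n \right)} = \frac{4 + n}{4 + t}$
$E{\left(V \right)} = 5 + \frac{1}{4 + V}$ ($E{\left(V \right)} = 6 + \left(\frac{4 - 3}{4 + V} + \frac{1}{-1}\right) = 6 - \left(1 - \frac{1}{4 + V} 1\right) = 6 - \left(1 - \frac{1}{4 + V}\right) = 5 + \frac{1}{4 + V}$)
$\left(70 E{\left(11 \right)} - 69\right) + 46750 = \left(70 \frac{21 + 5 \cdot 11}{4 + 11} - 69\right) + 46750 = \left(70 \frac{21 + 55}{15} - 69\right) + 46750 = \left(70 \cdot \frac{1}{15} \cdot 76 - 69\right) + 46750 = \left(70 \cdot \frac{76}{15} - 69\right) + 46750 = \left(\frac{1064}{3} - 69\right) + 46750 = \frac{857}{3} + 46750 = \frac{141107}{3}$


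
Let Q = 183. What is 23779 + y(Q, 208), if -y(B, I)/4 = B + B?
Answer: 22315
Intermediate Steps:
y(B, I) = -8*B (y(B, I) = -4*(B + B) = -8*B)
23779 + y(Q, 208) = 23779 - 8*183 = 23779 - 1464 = 22315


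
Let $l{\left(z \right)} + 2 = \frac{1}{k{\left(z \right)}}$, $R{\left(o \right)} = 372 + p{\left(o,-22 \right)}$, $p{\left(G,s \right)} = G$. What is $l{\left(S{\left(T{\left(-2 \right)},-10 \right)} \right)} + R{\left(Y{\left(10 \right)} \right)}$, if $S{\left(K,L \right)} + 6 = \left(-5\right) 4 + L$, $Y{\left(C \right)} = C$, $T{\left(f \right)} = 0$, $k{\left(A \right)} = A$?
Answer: $\frac{13679}{36} \approx 379.97$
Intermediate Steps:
$R{\left(o \right)} = 372 + o$
$S{\left(K,L \right)} = -26 + L$ ($S{\left(K,L \right)} = -6 + \left(\left(-5\right) 4 + L\right) = -6 + \left(-20 + L\right) = -26 + L$)
$l{\left(z \right)} = -2 + \frac{1}{z}$
$l{\left(S{\left(T{\left(-2 \right)},-10 \right)} \right)} + R{\left(Y{\left(10 \right)} \right)} = \left(-2 + \frac{1}{-26 - 10}\right) + \left(372 + 10\right) = \left(-2 + \frac{1}{-36}\right) + 382 = \left(-2 - \frac{1}{36}\right) + 382 = - \frac{73}{36} + 382 = \frac{13679}{36}$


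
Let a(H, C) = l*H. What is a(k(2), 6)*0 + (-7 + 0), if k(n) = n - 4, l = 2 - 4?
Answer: -7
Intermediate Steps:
l = -2
k(n) = -4 + n
a(H, C) = -2*H
a(k(2), 6)*0 + (-7 + 0) = -2*(-4 + 2)*0 + (-7 + 0) = -2*(-2)*0 - 7 = 4*0 - 7 = 0 - 7 = -7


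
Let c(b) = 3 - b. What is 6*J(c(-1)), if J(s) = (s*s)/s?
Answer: 24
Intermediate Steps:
J(s) = s (J(s) = s²/s = s)
6*J(c(-1)) = 6*(3 - 1*(-1)) = 6*(3 + 1) = 6*4 = 24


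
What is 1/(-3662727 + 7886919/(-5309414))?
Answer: -5309414/19446941898897 ≈ -2.7302e-7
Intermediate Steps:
1/(-3662727 + 7886919/(-5309414)) = 1/(-3662727 + 7886919*(-1/5309414)) = 1/(-3662727 - 7886919/5309414) = 1/(-19446941898897/5309414) = -5309414/19446941898897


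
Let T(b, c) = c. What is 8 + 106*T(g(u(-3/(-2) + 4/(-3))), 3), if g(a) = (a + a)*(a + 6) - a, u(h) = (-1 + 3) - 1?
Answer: 326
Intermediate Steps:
u(h) = 1 (u(h) = 2 - 1 = 1)
g(a) = -a + 2*a*(6 + a) (g(a) = (2*a)*(6 + a) - a = 2*a*(6 + a) - a = -a + 2*a*(6 + a))
8 + 106*T(g(u(-3/(-2) + 4/(-3))), 3) = 8 + 106*3 = 8 + 318 = 326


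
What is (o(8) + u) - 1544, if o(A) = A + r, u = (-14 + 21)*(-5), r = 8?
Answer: -1563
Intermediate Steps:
u = -35 (u = 7*(-5) = -35)
o(A) = 8 + A (o(A) = A + 8 = 8 + A)
(o(8) + u) - 1544 = ((8 + 8) - 35) - 1544 = (16 - 35) - 1544 = -19 - 1544 = -1563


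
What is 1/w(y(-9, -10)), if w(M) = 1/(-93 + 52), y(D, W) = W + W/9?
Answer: -41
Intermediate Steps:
y(D, W) = 10*W/9 (y(D, W) = W + W*(⅑) = W + W/9 = 10*W/9)
w(M) = -1/41 (w(M) = 1/(-41) = -1/41)
1/w(y(-9, -10)) = 1/(-1/41) = -41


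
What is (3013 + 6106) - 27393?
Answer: -18274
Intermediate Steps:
(3013 + 6106) - 27393 = 9119 - 27393 = -18274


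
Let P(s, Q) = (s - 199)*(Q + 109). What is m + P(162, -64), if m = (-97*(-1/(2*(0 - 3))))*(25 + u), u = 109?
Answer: -11494/3 ≈ -3831.3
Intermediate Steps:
P(s, Q) = (-199 + s)*(109 + Q)
m = -6499/3 (m = (-97*(-1/(2*(0 - 3))))*(25 + 109) = -97/((-2*(-3)))*134 = -97/6*134 = -6499/3 ≈ -2166.3)
m + P(162, -64) = -6499/3 + (-21691 - 199*(-64) + 109*162 - 64*162) = -6499/3 + (-21691 + 12736 + 17658 - 10368) = -6499/3 - 1665 = -11494/3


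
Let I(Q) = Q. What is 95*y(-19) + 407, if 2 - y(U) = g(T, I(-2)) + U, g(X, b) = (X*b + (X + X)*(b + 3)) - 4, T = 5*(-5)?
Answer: 2782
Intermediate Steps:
T = -25
g(X, b) = -4 + X*b + 2*X*(3 + b) (g(X, b) = (X*b + (2*X)*(3 + b)) - 4 = (X*b + 2*X*(3 + b)) - 4 = -4 + X*b + 2*X*(3 + b))
y(U) = 6 - U (y(U) = 2 - ((-4 + 6*(-25) + 3*(-25)*(-2)) + U) = 2 - ((-4 - 150 + 150) + U) = 2 - (-4 + U) = 2 + (4 - U) = 6 - U)
95*y(-19) + 407 = 95*(6 - 1*(-19)) + 407 = 95*(6 + 19) + 407 = 95*25 + 407 = 2375 + 407 = 2782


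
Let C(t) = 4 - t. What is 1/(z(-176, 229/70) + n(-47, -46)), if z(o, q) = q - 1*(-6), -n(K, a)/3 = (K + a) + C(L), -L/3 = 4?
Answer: 70/16819 ≈ 0.0041620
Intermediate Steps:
L = -12 (L = -3*4 = -12)
n(K, a) = -48 - 3*K - 3*a (n(K, a) = -3*((K + a) + (4 - 1*(-12))) = -3*((K + a) + (4 + 12)) = -3*((K + a) + 16) = -3*(16 + K + a) = -48 - 3*K - 3*a)
z(o, q) = 6 + q (z(o, q) = q + 6 = 6 + q)
1/(z(-176, 229/70) + n(-47, -46)) = 1/((6 + 229/70) + (-48 - 3*(-47) - 3*(-46))) = 1/((6 + 229*(1/70)) + (-48 + 141 + 138)) = 1/((6 + 229/70) + 231) = 1/(649/70 + 231) = 1/(16819/70) = 70/16819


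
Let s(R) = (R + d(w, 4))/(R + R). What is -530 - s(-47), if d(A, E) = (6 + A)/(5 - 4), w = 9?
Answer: -24926/47 ≈ -530.34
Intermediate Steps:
d(A, E) = 6 + A (d(A, E) = (6 + A)/1 = (6 + A)*1 = 6 + A)
s(R) = (15 + R)/(2*R) (s(R) = (R + (6 + 9))/(R + R) = (R + 15)/((2*R)) = (15 + R)*(1/(2*R)) = (15 + R)/(2*R))
-530 - s(-47) = -530 - (15 - 47)/(2*(-47)) = -530 - (-1)*(-32)/(2*47) = -530 - 1*16/47 = -530 - 16/47 = -24926/47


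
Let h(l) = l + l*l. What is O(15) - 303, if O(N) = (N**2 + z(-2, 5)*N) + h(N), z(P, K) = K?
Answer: 237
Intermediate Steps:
h(l) = l + l**2
O(N) = N**2 + 5*N + N*(1 + N) (O(N) = (N**2 + 5*N) + N*(1 + N) = N**2 + 5*N + N*(1 + N))
O(15) - 303 = 2*15*(3 + 15) - 303 = 2*15*18 - 303 = 540 - 303 = 237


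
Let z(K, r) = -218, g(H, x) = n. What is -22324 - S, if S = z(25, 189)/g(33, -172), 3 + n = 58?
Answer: -1227602/55 ≈ -22320.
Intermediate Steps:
n = 55 (n = -3 + 58 = 55)
g(H, x) = 55
S = -218/55 ≈ -3.9636
-22324 - S = -22324 - 1*(-218/55) = -22324 + 218/55 = -1227602/55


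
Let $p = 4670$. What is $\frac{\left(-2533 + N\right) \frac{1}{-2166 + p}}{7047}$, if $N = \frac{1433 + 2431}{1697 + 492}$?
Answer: $- \frac{5540873}{38626411032} \approx -0.00014345$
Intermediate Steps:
$N = \frac{3864}{2189} \approx 1.7652$
$\frac{\left(-2533 + N\right) \frac{1}{-2166 + p}}{7047} = \frac{\left(-2533 + \frac{3864}{2189}\right) \frac{1}{-2166 + 4670}}{7047} = - \frac{5540873}{2189 \cdot 2504} \cdot \frac{1}{7047} = \left(- \frac{5540873}{2189}\right) \frac{1}{2504} \cdot \frac{1}{7047} = \left(- \frac{5540873}{5481256}\right) \frac{1}{7047} = - \frac{5540873}{38626411032}$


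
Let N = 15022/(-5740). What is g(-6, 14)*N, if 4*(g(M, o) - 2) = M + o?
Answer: -2146/205 ≈ -10.468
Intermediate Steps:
N = -1073/410 (N = 15022*(-1/5740) = -1073/410 ≈ -2.6171)
g(M, o) = 2 + M/4 + o/4 (g(M, o) = 2 + (M + o)/4 = 2 + (M/4 + o/4) = 2 + M/4 + o/4)
g(-6, 14)*N = (2 + (1/4)*(-6) + (1/4)*14)*(-1073/410) = (2 - 3/2 + 7/2)*(-1073/410) = 4*(-1073/410) = -2146/205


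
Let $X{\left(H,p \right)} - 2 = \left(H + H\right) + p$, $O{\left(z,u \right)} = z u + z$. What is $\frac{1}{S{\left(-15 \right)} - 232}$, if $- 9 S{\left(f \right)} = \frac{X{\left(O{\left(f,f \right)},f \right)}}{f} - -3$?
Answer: $- \frac{135}{30958} \approx -0.0043608$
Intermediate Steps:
$O{\left(z,u \right)} = z + u z$ ($O{\left(z,u \right)} = u z + z = z + u z$)
$X{\left(H,p \right)} = 2 + p + 2 H$ ($X{\left(H,p \right)} = 2 + \left(\left(H + H\right) + p\right) = 2 + \left(2 H + p\right) = 2 + \left(p + 2 H\right) = 2 + p + 2 H$)
$S{\left(f \right)} = - \frac{1}{3} - \frac{2 + f + 2 f \left(1 + f\right)}{9 f}$ ($S{\left(f \right)} = - \frac{\frac{2 + f + 2 f \left(1 + f\right)}{f} - -3}{9} = - \frac{\frac{2 + f + 2 f \left(1 + f\right)}{f} + 3}{9} = - \frac{3 + \frac{2 + f + 2 f \left(1 + f\right)}{f}}{9} = - \frac{1}{3} - \frac{2 + f + 2 f \left(1 + f\right)}{9 f}$)
$\frac{1}{S{\left(-15 \right)} - 232} = \frac{1}{\frac{2 \left(-1 - \left(-15\right)^{2} - -45\right)}{9 \left(-15\right)} - 232} = \frac{1}{\frac{2}{9} \left(- \frac{1}{15}\right) \left(-1 - 225 + 45\right) - 232} = \frac{1}{\frac{2}{9} \left(- \frac{1}{15}\right) \left(-181\right) - 232} = \frac{1}{\frac{362}{135} - 232} = \frac{1}{- \frac{30958}{135}} = - \frac{135}{30958}$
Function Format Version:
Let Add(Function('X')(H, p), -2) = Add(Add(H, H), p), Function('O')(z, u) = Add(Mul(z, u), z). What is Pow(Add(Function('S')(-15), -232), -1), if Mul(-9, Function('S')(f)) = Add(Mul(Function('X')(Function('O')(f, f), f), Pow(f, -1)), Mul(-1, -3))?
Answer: Rational(-135, 30958) ≈ -0.0043608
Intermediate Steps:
Function('O')(z, u) = Add(z, Mul(u, z)) (Function('O')(z, u) = Add(Mul(u, z), z) = Add(z, Mul(u, z)))
Function('X')(H, p) = Add(2, p, Mul(2, H)) (Function('X')(H, p) = Add(2, Add(Add(H, H), p)) = Add(2, Add(Mul(2, H), p)) = Add(2, Add(p, Mul(2, H))) = Add(2, p, Mul(2, H)))
Function('S')(f) = Add(Rational(-1, 3), Mul(Rational(-1, 9), Pow(f, -1), Add(2, f, Mul(2, f, Add(1, f))))) (Function('S')(f) = Mul(Rational(-1, 9), Add(Mul(Add(2, f, Mul(2, Mul(f, Add(1, f)))), Pow(f, -1)), Mul(-1, -3))) = Mul(Rational(-1, 9), Add(Mul(Add(2, f, Mul(2, f, Add(1, f))), Pow(f, -1)), 3)) = Mul(Rational(-1, 9), Add(Mul(Pow(f, -1), Add(2, f, Mul(2, f, Add(1, f)))), 3)) = Mul(Rational(-1, 9), Add(3, Mul(Pow(f, -1), Add(2, f, Mul(2, f, Add(1, f)))))) = Add(Rational(-1, 3), Mul(Rational(-1, 9), Pow(f, -1), Add(2, f, Mul(2, f, Add(1, f))))))
Pow(Add(Function('S')(-15), -232), -1) = Pow(Add(Mul(Rational(2, 9), Pow(-15, -1), Add(-1, Mul(-1, Pow(-15, 2)), Mul(-3, -15))), -232), -1) = Pow(Add(Mul(Rational(2, 9), Rational(-1, 15), Add(-1, Mul(-1, 225), 45)), -232), -1) = Pow(Add(Mul(Rational(2, 9), Rational(-1, 15), Add(-1, -225, 45)), -232), -1) = Pow(Add(Mul(Rational(2, 9), Rational(-1, 15), -181), -232), -1) = Pow(Add(Rational(362, 135), -232), -1) = Pow(Rational(-30958, 135), -1) = Rational(-135, 30958)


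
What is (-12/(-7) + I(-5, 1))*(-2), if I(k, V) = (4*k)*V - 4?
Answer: 312/7 ≈ 44.571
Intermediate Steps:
I(k, V) = -4 + 4*V*k (I(k, V) = 4*V*k - 4 = -4 + 4*V*k)
(-12/(-7) + I(-5, 1))*(-2) = (-12/(-7) + (-4 + 4*1*(-5)))*(-2) = (-12*(-⅐) + (-4 - 20))*(-2) = (12/7 - 24)*(-2) = -156/7*(-2) = 312/7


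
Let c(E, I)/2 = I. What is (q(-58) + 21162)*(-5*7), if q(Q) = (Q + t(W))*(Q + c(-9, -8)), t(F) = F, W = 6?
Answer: -875350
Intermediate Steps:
c(E, I) = 2*I
q(Q) = (-16 + Q)*(6 + Q) (q(Q) = (Q + 6)*(Q + 2*(-8)) = (6 + Q)*(Q - 16) = (6 + Q)*(-16 + Q) = (-16 + Q)*(6 + Q))
(q(-58) + 21162)*(-5*7) = ((-96 + (-58)² - 10*(-58)) + 21162)*(-5*7) = ((-96 + 3364 + 580) + 21162)*(-35) = (3848 + 21162)*(-35) = 25010*(-35) = -875350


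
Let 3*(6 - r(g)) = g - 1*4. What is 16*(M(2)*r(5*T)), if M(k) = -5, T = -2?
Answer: -2560/3 ≈ -853.33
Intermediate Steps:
r(g) = 22/3 - g/3 (r(g) = 6 - (g - 1*4)/3 = 6 - (g - 4)/3 = 6 - (-4 + g)/3 = 6 + (4/3 - g/3) = 22/3 - g/3)
16*(M(2)*r(5*T)) = 16*(-5*(22/3 - 5*(-2)/3)) = 16*(-5*(22/3 - 1/3*(-10))) = 16*(-5*(22/3 + 10/3)) = 16*(-5*32/3) = 16*(-160/3) = -2560/3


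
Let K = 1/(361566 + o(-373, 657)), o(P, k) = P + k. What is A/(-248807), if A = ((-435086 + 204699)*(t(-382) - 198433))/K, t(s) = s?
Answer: -16574319029899250/248807 ≈ -6.6615e+10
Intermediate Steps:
K = 1/361850 (K = 1/(361566 + (-373 + 657)) = 1/(361566 + 284) = 1/361850 ≈ 2.7636e-6)
A = 16574319029899250 (A = ((-435086 + 204699)*(-382 - 198433))/(1/361850) = -230387*(-198815)*361850 = 45804391405*361850 = 16574319029899250)
A/(-248807) = 16574319029899250/(-248807) = 16574319029899250*(-1/248807) = -16574319029899250/248807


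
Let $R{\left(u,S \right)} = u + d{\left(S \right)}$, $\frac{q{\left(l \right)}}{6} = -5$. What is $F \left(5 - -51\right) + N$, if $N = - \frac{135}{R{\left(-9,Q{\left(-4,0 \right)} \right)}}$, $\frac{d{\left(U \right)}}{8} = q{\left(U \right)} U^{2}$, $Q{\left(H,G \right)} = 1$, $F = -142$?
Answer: $- \frac{659971}{83} \approx -7951.5$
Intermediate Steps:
$q{\left(l \right)} = -30$ ($q{\left(l \right)} = 6 \left(-5\right) = -30$)
$d{\left(U \right)} = - 240 U^{2}$ ($d{\left(U \right)} = 8 \left(- 30 U^{2}\right) = - 240 U^{2}$)
$R{\left(u,S \right)} = u - 240 S^{2}$
$N = \frac{45}{83}$ ($N = - \frac{135}{-9 - 240 \cdot 1^{2}} = - \frac{135}{-9 - 240} = - \frac{135}{-249} = \left(-135\right) \left(- \frac{1}{249}\right) = \frac{45}{83} \approx 0.54217$)
$F \left(5 - -51\right) + N = - 142 \left(5 - -51\right) + \frac{45}{83} = - 142 \left(5 + 51\right) + \frac{45}{83} = \left(-142\right) 56 + \frac{45}{83} = -7952 + \frac{45}{83} = - \frac{659971}{83}$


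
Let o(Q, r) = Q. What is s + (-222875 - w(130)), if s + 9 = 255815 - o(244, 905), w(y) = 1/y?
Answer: 4249309/130 ≈ 32687.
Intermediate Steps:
s = 255562 (s = -9 + (255815 - 1*244) = -9 + (255815 - 244) = -9 + 255571 = 255562)
s + (-222875 - w(130)) = 255562 + (-222875 - 1/130) = 255562 - 28973751/130 = 4249309/130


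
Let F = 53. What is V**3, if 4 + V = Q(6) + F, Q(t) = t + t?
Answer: 226981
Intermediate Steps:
Q(t) = 2*t
V = 61 (V = -4 + (2*6 + 53) = -4 + (12 + 53) = -4 + 65 = 61)
V**3 = 61**3 = 226981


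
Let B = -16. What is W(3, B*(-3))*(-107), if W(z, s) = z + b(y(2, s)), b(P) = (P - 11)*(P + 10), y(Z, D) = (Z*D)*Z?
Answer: -3912455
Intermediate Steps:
y(Z, D) = D*Z² (y(Z, D) = (D*Z)*Z = D*Z²)
b(P) = (-11 + P)*(10 + P)
W(z, s) = -110 + z - 4*s + 16*s² (W(z, s) = z + (-110 + (s*2²)² - s*2²) = z + (-110 + (s*4)² - s*4) = z + (-110 + (4*s)² - 4*s) = z + (-110 + 16*s² - 4*s) = z + (-110 - 4*s + 16*s²) = -110 + z - 4*s + 16*s²)
W(3, B*(-3))*(-107) = (-110 + 3 - (-64)*(-3) + 16*(-16*(-3))²)*(-107) = (-110 + 3 - 4*48 + 16*48²)*(-107) = (-110 + 3 - 192 + 16*2304)*(-107) = (-110 + 3 - 192 + 36864)*(-107) = 36565*(-107) = -3912455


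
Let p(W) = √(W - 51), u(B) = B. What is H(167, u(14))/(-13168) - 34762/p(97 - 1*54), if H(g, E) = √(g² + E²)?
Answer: -√28085/13168 + 17381*I*√2/2 ≈ -0.012727 + 12290.0*I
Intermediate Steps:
p(W) = √(-51 + W)
H(g, E) = √(E² + g²)
H(167, u(14))/(-13168) - 34762/p(97 - 1*54) = √(14² + 167²)/(-13168) - 34762/√(-51 + (97 - 1*54)) = √(196 + 27889)*(-1/13168) - 34762/√(-51 + (97 - 54)) = √28085*(-1/13168) - 34762/√(-51 + 43) = -√28085/13168 - 34762*(-I*√2/4) = -√28085/13168 - (-17381)*I*√2/2 = -√28085/13168 + 17381*I*√2/2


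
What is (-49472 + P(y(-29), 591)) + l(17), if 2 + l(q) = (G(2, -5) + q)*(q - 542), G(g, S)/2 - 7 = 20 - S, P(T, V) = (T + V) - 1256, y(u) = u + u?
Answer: -92722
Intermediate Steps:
y(u) = 2*u
P(T, V) = -1256 + T + V
G(g, S) = 54 - 2*S (G(g, S) = 14 + 2*(20 - S) = 14 + (40 - 2*S) = 54 - 2*S)
l(q) = -2 + (-542 + q)*(64 + q) (l(q) = -2 + ((54 - 2*(-5)) + q)*(q - 542) = -2 + ((54 + 10) + q)*(-542 + q) = -2 + (64 + q)*(-542 + q) = -2 + (-542 + q)*(64 + q))
(-49472 + P(y(-29), 591)) + l(17) = (-49472 + (-1256 + 2*(-29) + 591)) + (-34690 + 17² - 478*17) = (-49472 + (-1256 - 58 + 591)) + (-34690 + 289 - 8126) = (-49472 - 723) - 42527 = -50195 - 42527 = -92722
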